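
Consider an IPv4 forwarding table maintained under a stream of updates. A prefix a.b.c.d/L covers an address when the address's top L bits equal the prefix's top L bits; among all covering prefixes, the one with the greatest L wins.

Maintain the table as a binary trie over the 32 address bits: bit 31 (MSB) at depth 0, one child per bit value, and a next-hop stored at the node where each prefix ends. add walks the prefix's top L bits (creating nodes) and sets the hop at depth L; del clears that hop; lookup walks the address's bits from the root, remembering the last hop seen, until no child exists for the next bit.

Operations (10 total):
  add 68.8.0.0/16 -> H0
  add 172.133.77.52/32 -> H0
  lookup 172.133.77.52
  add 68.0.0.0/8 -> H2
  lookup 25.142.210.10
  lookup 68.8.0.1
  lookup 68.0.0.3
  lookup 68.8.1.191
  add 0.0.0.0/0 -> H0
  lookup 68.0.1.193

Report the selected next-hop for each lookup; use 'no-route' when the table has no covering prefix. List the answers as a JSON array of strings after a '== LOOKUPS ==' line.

Apply in order:
  + 68.8.0.0/16 (H0) depth=16
  + 172.133.77.52/32 (H0) depth=32
  ? 172.133.77.52  path d0:-→d1:-→d2:-→d3:-→d4:-→d5:-→d6:-→d7:-→d8:-→d9:-→d10:-→d11:-→d12:-→d13:-→d14:-→d15:-→d16:-→d17:-→d18:-→d19:-→d20:-→d21:-→d22:-→d23:-→d24:-→d25:-→d26:-→d27:-→d28:-→d29:-→d30:-→d31:-→d32:H0  best=H0
  + 68.0.0.0/8 (H2) depth=8
  ? 25.142.210.10  path d0:-→d1:-  best=no-route
  ? 68.8.0.1  path d0:-→d1:-→d2:-→d3:-→d4:-→d5:-→d6:-→d7:-→d8:H2→d9:-→d10:-→d11:-→d12:-→d13:-→d14:-→d15:-→d16:H0  best=H0
  ? 68.0.0.3  path d0:-→d1:-→d2:-→d3:-→d4:-→d5:-→d6:-→d7:-→d8:H2→d9:-→d10:-→d11:-→d12:-  best=H2
  ? 68.8.1.191  path d0:-→d1:-→d2:-→d3:-→d4:-→d5:-→d6:-→d7:-→d8:H2→d9:-→d10:-→d11:-→d12:-→d13:-→d14:-→d15:-→d16:H0  best=H0
  + 0.0.0.0/0 (H0) depth=0
  ? 68.0.1.193  path d0:H0→d1:-→d2:-→d3:-→d4:-→d5:-→d6:-→d7:-→d8:H2→d9:-→d10:-→d11:-→d12:-  best=H2

== LOOKUPS ==
["H0","no-route","H0","H2","H0","H2"]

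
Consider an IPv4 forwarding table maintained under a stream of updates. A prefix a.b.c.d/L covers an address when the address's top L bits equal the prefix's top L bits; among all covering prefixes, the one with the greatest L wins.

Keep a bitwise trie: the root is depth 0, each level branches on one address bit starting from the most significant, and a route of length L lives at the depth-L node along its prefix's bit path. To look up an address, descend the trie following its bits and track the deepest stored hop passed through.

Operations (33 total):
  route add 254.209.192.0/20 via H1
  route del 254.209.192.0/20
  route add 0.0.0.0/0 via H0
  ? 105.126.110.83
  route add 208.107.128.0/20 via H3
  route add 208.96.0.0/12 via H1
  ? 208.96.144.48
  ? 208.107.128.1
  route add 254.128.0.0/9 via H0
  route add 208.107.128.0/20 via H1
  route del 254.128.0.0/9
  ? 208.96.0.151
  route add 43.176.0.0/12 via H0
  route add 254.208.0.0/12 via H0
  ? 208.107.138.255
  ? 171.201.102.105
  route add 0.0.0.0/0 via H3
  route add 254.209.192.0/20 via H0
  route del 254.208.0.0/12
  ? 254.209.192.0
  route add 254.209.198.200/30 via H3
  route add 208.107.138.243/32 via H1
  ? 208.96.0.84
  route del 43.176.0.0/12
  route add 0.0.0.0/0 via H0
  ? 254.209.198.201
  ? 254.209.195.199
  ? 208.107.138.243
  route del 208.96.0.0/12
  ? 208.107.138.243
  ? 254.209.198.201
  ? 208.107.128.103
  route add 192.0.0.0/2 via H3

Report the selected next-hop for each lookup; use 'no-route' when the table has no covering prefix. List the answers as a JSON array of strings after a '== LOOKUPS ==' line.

Apply in order:
  + 254.209.192.0/20 (H1) depth=20
  del 254.209.192.0/20 (clear depth 20)
  + 0.0.0.0/0 (H0) depth=0
  Q 105.126.110.83: descend ε ; hops seen [H0] ; pick H0
  + 208.107.128.0/20 (H3) depth=20
  + 208.96.0.0/12 (H1) depth=12
  Q 208.96.144.48: descend 110100000110 ; hops seen [H0,H1] ; pick H1
  Q 208.107.128.1: descend 11010000011010111000 ; hops seen [H0,H1,H3] ; pick H3
  + 254.128.0.0/9 (H0) depth=9
  + 208.107.128.0/20 (H1) depth=20
  del 254.128.0.0/9 (clear depth 9)
  Q 208.96.0.151: descend 110100000110 ; hops seen [H0,H1] ; pick H1
  + 43.176.0.0/12 (H0) depth=12
  + 254.208.0.0/12 (H0) depth=12
  Q 208.107.138.255: descend 11010000011010111000 ; hops seen [H0,H1,H1] ; pick H1
  Q 171.201.102.105: descend 1 ; hops seen [H0] ; pick H0
  + 0.0.0.0/0 (H3) depth=0
  + 254.209.192.0/20 (H0) depth=20
  del 254.208.0.0/12 (clear depth 12)
  Q 254.209.192.0: descend 11111110110100011100 ; hops seen [H3,H0] ; pick H0
  + 254.209.198.200/30 (H3) depth=30
  + 208.107.138.243/32 (H1) depth=32
  Q 208.96.0.84: descend 110100000110 ; hops seen [H3,H1] ; pick H1
  del 43.176.0.0/12 (clear depth 12)
  + 0.0.0.0/0 (H0) depth=0
  Q 254.209.198.201: descend 111111101101000111000110110010 ; hops seen [H0,H0,H3] ; pick H3
  Q 254.209.195.199: descend 111111101101000111000 ; hops seen [H0,H0] ; pick H0
  Q 208.107.138.243: descend 11010000011010111000101011110011 ; hops seen [H0,H1,H1,H1] ; pick H1
  del 208.96.0.0/12 (clear depth 12)
  Q 208.107.138.243: descend 11010000011010111000101011110011 ; hops seen [H0,H1,H1] ; pick H1
  Q 254.209.198.201: descend 111111101101000111000110110010 ; hops seen [H0,H0,H3] ; pick H3
  Q 208.107.128.103: descend 11010000011010111000 ; hops seen [H0,H1] ; pick H1
  + 192.0.0.0/2 (H3) depth=2

== LOOKUPS ==
["H0","H1","H3","H1","H1","H0","H0","H1","H3","H0","H1","H1","H3","H1"]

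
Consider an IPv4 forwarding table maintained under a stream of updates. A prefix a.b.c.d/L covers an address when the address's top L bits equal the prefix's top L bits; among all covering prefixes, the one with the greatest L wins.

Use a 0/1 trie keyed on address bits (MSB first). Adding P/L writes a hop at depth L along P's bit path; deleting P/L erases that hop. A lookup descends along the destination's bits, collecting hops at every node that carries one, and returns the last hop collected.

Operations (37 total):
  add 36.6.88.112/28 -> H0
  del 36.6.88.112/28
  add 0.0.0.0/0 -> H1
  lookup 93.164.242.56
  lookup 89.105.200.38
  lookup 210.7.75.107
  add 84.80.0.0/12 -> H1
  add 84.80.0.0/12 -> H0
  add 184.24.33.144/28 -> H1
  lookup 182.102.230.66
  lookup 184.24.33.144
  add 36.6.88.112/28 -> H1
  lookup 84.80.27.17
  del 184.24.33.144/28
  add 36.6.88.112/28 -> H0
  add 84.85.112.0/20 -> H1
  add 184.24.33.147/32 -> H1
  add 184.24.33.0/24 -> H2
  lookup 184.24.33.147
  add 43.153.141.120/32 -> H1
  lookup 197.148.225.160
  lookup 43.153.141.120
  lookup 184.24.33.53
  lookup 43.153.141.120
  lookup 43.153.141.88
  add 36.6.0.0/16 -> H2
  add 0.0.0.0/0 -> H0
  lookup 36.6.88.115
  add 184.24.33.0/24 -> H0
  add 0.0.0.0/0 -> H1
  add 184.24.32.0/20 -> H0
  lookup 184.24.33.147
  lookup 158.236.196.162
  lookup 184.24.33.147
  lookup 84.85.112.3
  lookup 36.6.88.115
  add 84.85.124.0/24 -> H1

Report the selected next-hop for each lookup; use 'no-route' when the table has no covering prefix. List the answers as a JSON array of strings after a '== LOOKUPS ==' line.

Process each operation:
  + 36.6.88.112/28 (H0) depth=28
  del 36.6.88.112/28 (clear depth 28)
  + 0.0.0.0/0 (H1) depth=0
  lookup 93.164.242.56: bits 0 walk d0:H1→d1:- -> H1
  lookup 89.105.200.38: bits 0 walk d0:H1→d1:- -> H1
  lookup 210.7.75.107: bits ε walk d0:H1 -> H1
  + 84.80.0.0/12 (H1) depth=12
  + 84.80.0.0/12 (H0) depth=12
  + 184.24.33.144/28 (H1) depth=28
  lookup 182.102.230.66: bits 1011 walk d0:H1→d1:-→d2:-→d3:-→d4:- -> H1
  lookup 184.24.33.144: bits 1011100000011000001000011001 walk d0:H1→d1:-→d2:-→d3:-→d4:-→d5:-→d6:-→d7:-→d8:-→d9:-→d10:-→d11:-→d12:-→d13:-→d14:-→d15:-→d16:-→d17:-→d18:-→d19:-→d20:-→d21:-→d22:-→d23:-→d24:-→d25:-→d26:-→d27:-→d28:H1 -> H1
  + 36.6.88.112/28 (H1) depth=28
  lookup 84.80.27.17: bits 010101000101 walk d0:H1→d1:-→d2:-→d3:-→d4:-→d5:-→d6:-→d7:-→d8:-→d9:-→d10:-→d11:-→d12:H0 -> H0
  del 184.24.33.144/28 (clear depth 28)
  + 36.6.88.112/28 (H0) depth=28
  + 84.85.112.0/20 (H1) depth=20
  + 184.24.33.147/32 (H1) depth=32
  + 184.24.33.0/24 (H2) depth=24
  lookup 184.24.33.147: bits 10111000000110000010000110010011 walk d0:H1→d1:-→d2:-→d3:-→d4:-→d5:-→d6:-→d7:-→d8:-→d9:-→d10:-→d11:-→d12:-→d13:-→d14:-→d15:-→d16:-→d17:-→d18:-→d19:-→d20:-→d21:-→d22:-→d23:-→d24:H2→d25:-→d26:-→d27:-→d28:-→d29:-→d30:-→d31:-→d32:H1 -> H1
  + 43.153.141.120/32 (H1) depth=32
  lookup 197.148.225.160: bits 1 walk d0:H1→d1:- -> H1
  lookup 43.153.141.120: bits 00101011100110011000110101111000 walk d0:H1→d1:-→d2:-→d3:-→d4:-→d5:-→d6:-→d7:-→d8:-→d9:-→d10:-→d11:-→d12:-→d13:-→d14:-→d15:-→d16:-→d17:-→d18:-→d19:-→d20:-→d21:-→d22:-→d23:-→d24:-→d25:-→d26:-→d27:-→d28:-→d29:-→d30:-→d31:-→d32:H1 -> H1
  lookup 184.24.33.53: bits 101110000001100000100001 walk d0:H1→d1:-→d2:-→d3:-→d4:-→d5:-→d6:-→d7:-→d8:-→d9:-→d10:-→d11:-→d12:-→d13:-→d14:-→d15:-→d16:-→d17:-→d18:-→d19:-→d20:-→d21:-→d22:-→d23:-→d24:H2 -> H2
  lookup 43.153.141.120: bits 00101011100110011000110101111000 walk d0:H1→d1:-→d2:-→d3:-→d4:-→d5:-→d6:-→d7:-→d8:-→d9:-→d10:-→d11:-→d12:-→d13:-→d14:-→d15:-→d16:-→d17:-→d18:-→d19:-→d20:-→d21:-→d22:-→d23:-→d24:-→d25:-→d26:-→d27:-→d28:-→d29:-→d30:-→d31:-→d32:H1 -> H1
  lookup 43.153.141.88: bits 00101011100110011000110101 walk d0:H1→d1:-→d2:-→d3:-→d4:-→d5:-→d6:-→d7:-→d8:-→d9:-→d10:-→d11:-→d12:-→d13:-→d14:-→d15:-→d16:-→d17:-→d18:-→d19:-→d20:-→d21:-→d22:-→d23:-→d24:-→d25:-→d26:- -> H1
  + 36.6.0.0/16 (H2) depth=16
  + 0.0.0.0/0 (H0) depth=0
  lookup 36.6.88.115: bits 0010010000000110010110000111 walk d0:H0→d1:-→d2:-→d3:-→d4:-→d5:-→d6:-→d7:-→d8:-→d9:-→d10:-→d11:-→d12:-→d13:-→d14:-→d15:-→d16:H2→d17:-→d18:-→d19:-→d20:-→d21:-→d22:-→d23:-→d24:-→d25:-→d26:-→d27:-→d28:H0 -> H0
  + 184.24.33.0/24 (H0) depth=24
  + 0.0.0.0/0 (H1) depth=0
  + 184.24.32.0/20 (H0) depth=20
  lookup 184.24.33.147: bits 10111000000110000010000110010011 walk d0:H1→d1:-→d2:-→d3:-→d4:-→d5:-→d6:-→d7:-→d8:-→d9:-→d10:-→d11:-→d12:-→d13:-→d14:-→d15:-→d16:-→d17:-→d18:-→d19:-→d20:H0→d21:-→d22:-→d23:-→d24:H0→d25:-→d26:-→d27:-→d28:-→d29:-→d30:-→d31:-→d32:H1 -> H1
  lookup 158.236.196.162: bits 10 walk d0:H1→d1:-→d2:- -> H1
  lookup 184.24.33.147: bits 10111000000110000010000110010011 walk d0:H1→d1:-→d2:-→d3:-→d4:-→d5:-→d6:-→d7:-→d8:-→d9:-→d10:-→d11:-→d12:-→d13:-→d14:-→d15:-→d16:-→d17:-→d18:-→d19:-→d20:H0→d21:-→d22:-→d23:-→d24:H0→d25:-→d26:-→d27:-→d28:-→d29:-→d30:-→d31:-→d32:H1 -> H1
  lookup 84.85.112.3: bits 01010100010101010111 walk d0:H1→d1:-→d2:-→d3:-→d4:-→d5:-→d6:-→d7:-→d8:-→d9:-→d10:-→d11:-→d12:H0→d13:-→d14:-→d15:-→d16:-→d17:-→d18:-→d19:-→d20:H1 -> H1
  lookup 36.6.88.115: bits 0010010000000110010110000111 walk d0:H1→d1:-→d2:-→d3:-→d4:-→d5:-→d6:-→d7:-→d8:-→d9:-→d10:-→d11:-→d12:-→d13:-→d14:-→d15:-→d16:H2→d17:-→d18:-→d19:-→d20:-→d21:-→d22:-→d23:-→d24:-→d25:-→d26:-→d27:-→d28:H0 -> H0
  + 84.85.124.0/24 (H1) depth=24

== LOOKUPS ==
["H1","H1","H1","H1","H1","H0","H1","H1","H1","H2","H1","H1","H0","H1","H1","H1","H1","H0"]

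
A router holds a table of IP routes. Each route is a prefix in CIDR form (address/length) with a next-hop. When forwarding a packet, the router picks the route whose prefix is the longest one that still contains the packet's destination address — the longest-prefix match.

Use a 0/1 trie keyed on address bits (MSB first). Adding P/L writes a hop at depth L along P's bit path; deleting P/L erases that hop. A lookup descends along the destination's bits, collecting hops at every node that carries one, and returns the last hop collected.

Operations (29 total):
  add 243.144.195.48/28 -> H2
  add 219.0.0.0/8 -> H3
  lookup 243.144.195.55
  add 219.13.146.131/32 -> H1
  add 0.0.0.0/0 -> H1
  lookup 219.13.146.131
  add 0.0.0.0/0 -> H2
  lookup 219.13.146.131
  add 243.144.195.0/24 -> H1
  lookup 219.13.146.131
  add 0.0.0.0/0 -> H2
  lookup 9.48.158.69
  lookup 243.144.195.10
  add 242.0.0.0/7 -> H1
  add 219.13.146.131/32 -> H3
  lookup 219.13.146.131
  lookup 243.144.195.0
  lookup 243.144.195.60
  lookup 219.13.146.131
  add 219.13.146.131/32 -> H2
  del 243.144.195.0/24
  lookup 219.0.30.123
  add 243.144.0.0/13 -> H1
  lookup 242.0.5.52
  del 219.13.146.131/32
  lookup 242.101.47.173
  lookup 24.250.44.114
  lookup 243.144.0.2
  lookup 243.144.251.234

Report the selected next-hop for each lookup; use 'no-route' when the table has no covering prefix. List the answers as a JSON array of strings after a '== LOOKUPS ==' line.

Apply in order:
  add 243.144.195.48/28 -> H2 at depth 28
  add 219.0.0.0/8 -> H3 at depth 8
  Q 243.144.195.55: descend 1111001110010000110000110011 ; hops seen [H2] ; pick H2
  add 219.13.146.131/32 -> H1 at depth 32
  add 0.0.0.0/0 -> H1 at depth 0
  Q 219.13.146.131: descend 11011011000011011001001010000011 ; hops seen [H1,H3,H1] ; pick H1
  add 0.0.0.0/0 -> H2 at depth 0
  Q 219.13.146.131: descend 11011011000011011001001010000011 ; hops seen [H2,H3,H1] ; pick H1
  add 243.144.195.0/24 -> H1 at depth 24
  Q 219.13.146.131: descend 11011011000011011001001010000011 ; hops seen [H2,H3,H1] ; pick H1
  add 0.0.0.0/0 -> H2 at depth 0
  Q 9.48.158.69: descend ε ; hops seen [H2] ; pick H2
  Q 243.144.195.10: descend 11110011100100001100001100 ; hops seen [H2,H1] ; pick H1
  add 242.0.0.0/7 -> H1 at depth 7
  add 219.13.146.131/32 -> H3 at depth 32
  Q 219.13.146.131: descend 11011011000011011001001010000011 ; hops seen [H2,H3,H3] ; pick H3
  Q 243.144.195.0: descend 11110011100100001100001100 ; hops seen [H2,H1,H1] ; pick H1
  Q 243.144.195.60: descend 1111001110010000110000110011 ; hops seen [H2,H1,H1,H2] ; pick H2
  Q 219.13.146.131: descend 11011011000011011001001010000011 ; hops seen [H2,H3,H3] ; pick H3
  add 219.13.146.131/32 -> H2 at depth 32
  del 243.144.195.0/24 (clear depth 24)
  Q 219.0.30.123: descend 110110110000 ; hops seen [H2,H3] ; pick H3
  add 243.144.0.0/13 -> H1 at depth 13
  Q 242.0.5.52: descend 1111001 ; hops seen [H2,H1] ; pick H1
  del 219.13.146.131/32 (clear depth 32)
  Q 242.101.47.173: descend 1111001 ; hops seen [H2,H1] ; pick H1
  Q 24.250.44.114: descend ε ; hops seen [H2] ; pick H2
  Q 243.144.0.2: descend 1111001110010000 ; hops seen [H2,H1,H1] ; pick H1
  Q 243.144.251.234: descend 111100111001000011 ; hops seen [H2,H1,H1] ; pick H1

== LOOKUPS ==
["H2","H1","H1","H1","H2","H1","H3","H1","H2","H3","H3","H1","H1","H2","H1","H1"]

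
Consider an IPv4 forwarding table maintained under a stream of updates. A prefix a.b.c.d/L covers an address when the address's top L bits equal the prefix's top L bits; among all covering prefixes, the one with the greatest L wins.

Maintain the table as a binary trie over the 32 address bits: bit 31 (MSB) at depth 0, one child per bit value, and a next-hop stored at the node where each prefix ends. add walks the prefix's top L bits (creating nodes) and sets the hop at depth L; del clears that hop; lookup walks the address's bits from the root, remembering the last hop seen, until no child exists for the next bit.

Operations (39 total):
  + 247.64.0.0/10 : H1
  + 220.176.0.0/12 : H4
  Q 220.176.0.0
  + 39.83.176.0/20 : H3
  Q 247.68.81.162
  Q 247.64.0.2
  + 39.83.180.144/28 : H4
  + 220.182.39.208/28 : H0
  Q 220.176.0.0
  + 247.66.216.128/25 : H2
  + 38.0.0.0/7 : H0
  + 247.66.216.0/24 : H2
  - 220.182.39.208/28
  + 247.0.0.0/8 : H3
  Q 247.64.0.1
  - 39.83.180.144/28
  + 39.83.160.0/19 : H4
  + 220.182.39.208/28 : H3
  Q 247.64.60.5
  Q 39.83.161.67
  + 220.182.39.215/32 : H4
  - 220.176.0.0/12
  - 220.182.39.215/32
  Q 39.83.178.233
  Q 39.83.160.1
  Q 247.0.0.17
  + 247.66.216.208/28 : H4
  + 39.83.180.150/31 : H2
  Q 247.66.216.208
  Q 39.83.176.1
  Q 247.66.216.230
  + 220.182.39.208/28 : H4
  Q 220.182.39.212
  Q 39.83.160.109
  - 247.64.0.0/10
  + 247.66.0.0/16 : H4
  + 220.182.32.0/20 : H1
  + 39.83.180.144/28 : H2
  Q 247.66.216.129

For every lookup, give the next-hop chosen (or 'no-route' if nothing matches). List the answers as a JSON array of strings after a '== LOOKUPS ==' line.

Apply in order:
  add 247.64.0.0/10 -> H1 at depth 10
  add 220.176.0.0/12 -> H4 at depth 12
  ? 220.176.0.0  path d0:-→d1:-→d2:-→d3:-→d4:-→d5:-→d6:-→d7:-→d8:-→d9:-→d10:-→d11:-→d12:H4  best=H4
  add 39.83.176.0/20 -> H3 at depth 20
  ? 247.68.81.162  path d0:-→d1:-→d2:-→d3:-→d4:-→d5:-→d6:-→d7:-→d8:-→d9:-→d10:H1  best=H1
  ? 247.64.0.2  path d0:-→d1:-→d2:-→d3:-→d4:-→d5:-→d6:-→d7:-→d8:-→d9:-→d10:H1  best=H1
  add 39.83.180.144/28 -> H4 at depth 28
  add 220.182.39.208/28 -> H0 at depth 28
  ? 220.176.0.0  path d0:-→d1:-→d2:-→d3:-→d4:-→d5:-→d6:-→d7:-→d8:-→d9:-→d10:-→d11:-→d12:H4→d13:-  best=H4
  add 247.66.216.128/25 -> H2 at depth 25
  add 38.0.0.0/7 -> H0 at depth 7
  add 247.66.216.0/24 -> H2 at depth 24
  del 220.182.39.208/28 (clear depth 28)
  add 247.0.0.0/8 -> H3 at depth 8
  ? 247.64.0.1  path d0:-→d1:-→d2:-→d3:-→d4:-→d5:-→d6:-→d7:-→d8:H3→d9:-→d10:H1→d11:-→d12:-→d13:-→d14:-  best=H1
  del 39.83.180.144/28 (clear depth 28)
  add 39.83.160.0/19 -> H4 at depth 19
  add 220.182.39.208/28 -> H3 at depth 28
  ? 247.64.60.5  path d0:-→d1:-→d2:-→d3:-→d4:-→d5:-→d6:-→d7:-→d8:H3→d9:-→d10:H1→d11:-→d12:-→d13:-→d14:-  best=H1
  ? 39.83.161.67  path d0:-→d1:-→d2:-→d3:-→d4:-→d5:-→d6:-→d7:H0→d8:-→d9:-→d10:-→d11:-→d12:-→d13:-→d14:-→d15:-→d16:-→d17:-→d18:-→d19:H4  best=H4
  add 220.182.39.215/32 -> H4 at depth 32
  del 220.176.0.0/12 (clear depth 12)
  del 220.182.39.215/32 (clear depth 32)
  ? 39.83.178.233  path d0:-→d1:-→d2:-→d3:-→d4:-→d5:-→d6:-→d7:H0→d8:-→d9:-→d10:-→d11:-→d12:-→d13:-→d14:-→d15:-→d16:-→d17:-→d18:-→d19:H4→d20:H3→d21:-  best=H3
  ? 39.83.160.1  path d0:-→d1:-→d2:-→d3:-→d4:-→d5:-→d6:-→d7:H0→d8:-→d9:-→d10:-→d11:-→d12:-→d13:-→d14:-→d15:-→d16:-→d17:-→d18:-→d19:H4  best=H4
  ? 247.0.0.17  path d0:-→d1:-→d2:-→d3:-→d4:-→d5:-→d6:-→d7:-→d8:H3→d9:-  best=H3
  add 247.66.216.208/28 -> H4 at depth 28
  add 39.83.180.150/31 -> H2 at depth 31
  ? 247.66.216.208  path d0:-→d1:-→d2:-→d3:-→d4:-→d5:-→d6:-→d7:-→d8:H3→d9:-→d10:H1→d11:-→d12:-→d13:-→d14:-→d15:-→d16:-→d17:-→d18:-→d19:-→d20:-→d21:-→d22:-→d23:-→d24:H2→d25:H2→d26:-→d27:-→d28:H4  best=H4
  ? 39.83.176.1  path d0:-→d1:-→d2:-→d3:-→d4:-→d5:-→d6:-→d7:H0→d8:-→d9:-→d10:-→d11:-→d12:-→d13:-→d14:-→d15:-→d16:-→d17:-→d18:-→d19:H4→d20:H3→d21:-  best=H3
  ? 247.66.216.230  path d0:-→d1:-→d2:-→d3:-→d4:-→d5:-→d6:-→d7:-→d8:H3→d9:-→d10:H1→d11:-→d12:-→d13:-→d14:-→d15:-→d16:-→d17:-→d18:-→d19:-→d20:-→d21:-→d22:-→d23:-→d24:H2→d25:H2→d26:-  best=H2
  add 220.182.39.208/28 -> H4 at depth 28
  ? 220.182.39.212  path d0:-→d1:-→d2:-→d3:-→d4:-→d5:-→d6:-→d7:-→d8:-→d9:-→d10:-→d11:-→d12:-→d13:-→d14:-→d15:-→d16:-→d17:-→d18:-→d19:-→d20:-→d21:-→d22:-→d23:-→d24:-→d25:-→d26:-→d27:-→d28:H4→d29:-→d30:-  best=H4
  ? 39.83.160.109  path d0:-→d1:-→d2:-→d3:-→d4:-→d5:-→d6:-→d7:H0→d8:-→d9:-→d10:-→d11:-→d12:-→d13:-→d14:-→d15:-→d16:-→d17:-→d18:-→d19:H4  best=H4
  del 247.64.0.0/10 (clear depth 10)
  add 247.66.0.0/16 -> H4 at depth 16
  add 220.182.32.0/20 -> H1 at depth 20
  add 39.83.180.144/28 -> H2 at depth 28
  ? 247.66.216.129  path d0:-→d1:-→d2:-→d3:-→d4:-→d5:-→d6:-→d7:-→d8:H3→d9:-→d10:-→d11:-→d12:-→d13:-→d14:-→d15:-→d16:H4→d17:-→d18:-→d19:-→d20:-→d21:-→d22:-→d23:-→d24:H2→d25:H2  best=H2

== LOOKUPS ==
["H4","H1","H1","H4","H1","H1","H4","H3","H4","H3","H4","H3","H2","H4","H4","H2"]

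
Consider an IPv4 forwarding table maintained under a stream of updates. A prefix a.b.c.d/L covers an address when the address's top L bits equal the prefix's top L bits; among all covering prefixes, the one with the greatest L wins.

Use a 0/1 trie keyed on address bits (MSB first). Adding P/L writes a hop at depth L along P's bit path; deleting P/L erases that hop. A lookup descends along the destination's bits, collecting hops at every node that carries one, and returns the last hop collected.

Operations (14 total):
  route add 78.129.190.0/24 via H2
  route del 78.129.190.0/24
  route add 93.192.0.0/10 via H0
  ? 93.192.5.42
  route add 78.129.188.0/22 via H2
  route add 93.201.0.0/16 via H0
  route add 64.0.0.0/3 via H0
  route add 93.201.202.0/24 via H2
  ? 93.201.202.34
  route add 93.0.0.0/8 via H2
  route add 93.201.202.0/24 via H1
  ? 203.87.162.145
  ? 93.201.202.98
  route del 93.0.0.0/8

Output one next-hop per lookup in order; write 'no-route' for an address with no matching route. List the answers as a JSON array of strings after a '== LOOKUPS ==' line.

Apply in order:
  + 78.129.190.0/24 (H2) depth=24
  del 78.129.190.0/24 (clear depth 24)
  + 93.192.0.0/10 (H0) depth=10
  Q 93.192.5.42: descend 0101110111 ; hops seen [H0] ; pick H0
  + 78.129.188.0/22 (H2) depth=22
  + 93.201.0.0/16 (H0) depth=16
  + 64.0.0.0/3 (H0) depth=3
  + 93.201.202.0/24 (H2) depth=24
  Q 93.201.202.34: descend 010111011100100111001010 ; hops seen [H0,H0,H0,H2] ; pick H2
  + 93.0.0.0/8 (H2) depth=8
  + 93.201.202.0/24 (H1) depth=24
  Q 203.87.162.145: descend ε ; hops seen [∅] ; pick no-route
  Q 93.201.202.98: descend 010111011100100111001010 ; hops seen [H0,H2,H0,H0,H1] ; pick H1
  del 93.0.0.0/8 (clear depth 8)

== LOOKUPS ==
["H0","H2","no-route","H1"]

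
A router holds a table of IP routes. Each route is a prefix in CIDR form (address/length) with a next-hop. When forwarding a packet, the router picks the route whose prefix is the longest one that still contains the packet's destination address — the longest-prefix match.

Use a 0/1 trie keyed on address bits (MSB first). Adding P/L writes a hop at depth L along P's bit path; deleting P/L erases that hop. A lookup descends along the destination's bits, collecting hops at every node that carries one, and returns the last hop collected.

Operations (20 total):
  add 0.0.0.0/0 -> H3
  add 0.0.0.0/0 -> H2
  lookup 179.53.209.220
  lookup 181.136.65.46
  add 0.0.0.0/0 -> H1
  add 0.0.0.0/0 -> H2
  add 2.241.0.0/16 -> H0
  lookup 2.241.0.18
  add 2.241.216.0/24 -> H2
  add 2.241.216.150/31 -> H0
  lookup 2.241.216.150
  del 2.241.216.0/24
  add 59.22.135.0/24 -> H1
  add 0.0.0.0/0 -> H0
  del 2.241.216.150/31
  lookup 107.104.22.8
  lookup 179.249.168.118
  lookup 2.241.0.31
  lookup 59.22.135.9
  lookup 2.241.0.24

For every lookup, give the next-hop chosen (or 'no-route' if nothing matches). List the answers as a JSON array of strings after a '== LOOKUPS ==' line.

Apply in order:
  + 0.0.0.0/0 (H3) depth=0
  + 0.0.0.0/0 (H2) depth=0
  ? 179.53.209.220  path d0:H2  best=H2
  ? 181.136.65.46  path d0:H2  best=H2
  + 0.0.0.0/0 (H1) depth=0
  + 0.0.0.0/0 (H2) depth=0
  + 2.241.0.0/16 (H0) depth=16
  ? 2.241.0.18  path d0:H2→d1:-→d2:-→d3:-→d4:-→d5:-→d6:-→d7:-→d8:-→d9:-→d10:-→d11:-→d12:-→d13:-→d14:-→d15:-→d16:H0  best=H0
  + 2.241.216.0/24 (H2) depth=24
  + 2.241.216.150/31 (H0) depth=31
  ? 2.241.216.150  path d0:H2→d1:-→d2:-→d3:-→d4:-→d5:-→d6:-→d7:-→d8:-→d9:-→d10:-→d11:-→d12:-→d13:-→d14:-→d15:-→d16:H0→d17:-→d18:-→d19:-→d20:-→d21:-→d22:-→d23:-→d24:H2→d25:-→d26:-→d27:-→d28:-→d29:-→d30:-→d31:H0  best=H0
  - 2.241.216.0/24 clear@24
  + 59.22.135.0/24 (H1) depth=24
  + 0.0.0.0/0 (H0) depth=0
  - 2.241.216.150/31 clear@31
  ? 107.104.22.8  path d0:H0→d1:-  best=H0
  ? 179.249.168.118  path d0:H0  best=H0
  ? 2.241.0.31  path d0:H0→d1:-→d2:-→d3:-→d4:-→d5:-→d6:-→d7:-→d8:-→d9:-→d10:-→d11:-→d12:-→d13:-→d14:-→d15:-→d16:H0  best=H0
  ? 59.22.135.9  path d0:H0→d1:-→d2:-→d3:-→d4:-→d5:-→d6:-→d7:-→d8:-→d9:-→d10:-→d11:-→d12:-→d13:-→d14:-→d15:-→d16:-→d17:-→d18:-→d19:-→d20:-→d21:-→d22:-→d23:-→d24:H1  best=H1
  ? 2.241.0.24  path d0:H0→d1:-→d2:-→d3:-→d4:-→d5:-→d6:-→d7:-→d8:-→d9:-→d10:-→d11:-→d12:-→d13:-→d14:-→d15:-→d16:H0  best=H0

== LOOKUPS ==
["H2","H2","H0","H0","H0","H0","H0","H1","H0"]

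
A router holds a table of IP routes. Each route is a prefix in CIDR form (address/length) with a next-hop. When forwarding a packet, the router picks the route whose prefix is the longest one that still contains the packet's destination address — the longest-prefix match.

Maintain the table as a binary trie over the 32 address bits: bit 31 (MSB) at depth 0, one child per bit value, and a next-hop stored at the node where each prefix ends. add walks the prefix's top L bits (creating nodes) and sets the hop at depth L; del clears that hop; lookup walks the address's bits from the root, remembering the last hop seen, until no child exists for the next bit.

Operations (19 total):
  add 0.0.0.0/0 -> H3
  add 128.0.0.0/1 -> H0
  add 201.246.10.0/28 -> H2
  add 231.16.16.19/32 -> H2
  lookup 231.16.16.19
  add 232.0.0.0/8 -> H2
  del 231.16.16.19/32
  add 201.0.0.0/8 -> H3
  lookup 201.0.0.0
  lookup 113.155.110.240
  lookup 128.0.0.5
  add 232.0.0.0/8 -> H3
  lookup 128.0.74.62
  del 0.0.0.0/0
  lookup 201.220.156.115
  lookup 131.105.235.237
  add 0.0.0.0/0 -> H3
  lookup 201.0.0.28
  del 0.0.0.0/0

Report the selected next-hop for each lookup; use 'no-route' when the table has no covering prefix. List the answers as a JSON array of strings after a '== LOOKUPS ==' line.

Process each operation:
  add 0.0.0.0/0 -> H3 at depth 0
  add 128.0.0.0/1 -> H0 at depth 1
  add 201.246.10.0/28 -> H2 at depth 28
  add 231.16.16.19/32 -> H2 at depth 32
  ? 231.16.16.19  path d0:H3→d1:H0→d2:-→d3:-→d4:-→d5:-→d6:-→d7:-→d8:-→d9:-→d10:-→d11:-→d12:-→d13:-→d14:-→d15:-→d16:-→d17:-→d18:-→d19:-→d20:-→d21:-→d22:-→d23:-→d24:-→d25:-→d26:-→d27:-→d28:-→d29:-→d30:-→d31:-→d32:H2  best=H2
  add 232.0.0.0/8 -> H2 at depth 8
  - 231.16.16.19/32 clear@32
  add 201.0.0.0/8 -> H3 at depth 8
  ? 201.0.0.0  path d0:H3→d1:H0→d2:-→d3:-→d4:-→d5:-→d6:-→d7:-→d8:H3  best=H3
  ? 113.155.110.240  path d0:H3  best=H3
  ? 128.0.0.5  path d0:H3→d1:H0  best=H0
  add 232.0.0.0/8 -> H3 at depth 8
  ? 128.0.74.62  path d0:H3→d1:H0  best=H0
  - 0.0.0.0/0 clear@0
  ? 201.220.156.115  path d0:-→d1:H0→d2:-→d3:-→d4:-→d5:-→d6:-→d7:-→d8:H3→d9:-→d10:-  best=H3
  ? 131.105.235.237  path d0:-→d1:H0  best=H0
  add 0.0.0.0/0 -> H3 at depth 0
  ? 201.0.0.28  path d0:H3→d1:H0→d2:-→d3:-→d4:-→d5:-→d6:-→d7:-→d8:H3  best=H3
  - 0.0.0.0/0 clear@0

== LOOKUPS ==
["H2","H3","H3","H0","H0","H3","H0","H3"]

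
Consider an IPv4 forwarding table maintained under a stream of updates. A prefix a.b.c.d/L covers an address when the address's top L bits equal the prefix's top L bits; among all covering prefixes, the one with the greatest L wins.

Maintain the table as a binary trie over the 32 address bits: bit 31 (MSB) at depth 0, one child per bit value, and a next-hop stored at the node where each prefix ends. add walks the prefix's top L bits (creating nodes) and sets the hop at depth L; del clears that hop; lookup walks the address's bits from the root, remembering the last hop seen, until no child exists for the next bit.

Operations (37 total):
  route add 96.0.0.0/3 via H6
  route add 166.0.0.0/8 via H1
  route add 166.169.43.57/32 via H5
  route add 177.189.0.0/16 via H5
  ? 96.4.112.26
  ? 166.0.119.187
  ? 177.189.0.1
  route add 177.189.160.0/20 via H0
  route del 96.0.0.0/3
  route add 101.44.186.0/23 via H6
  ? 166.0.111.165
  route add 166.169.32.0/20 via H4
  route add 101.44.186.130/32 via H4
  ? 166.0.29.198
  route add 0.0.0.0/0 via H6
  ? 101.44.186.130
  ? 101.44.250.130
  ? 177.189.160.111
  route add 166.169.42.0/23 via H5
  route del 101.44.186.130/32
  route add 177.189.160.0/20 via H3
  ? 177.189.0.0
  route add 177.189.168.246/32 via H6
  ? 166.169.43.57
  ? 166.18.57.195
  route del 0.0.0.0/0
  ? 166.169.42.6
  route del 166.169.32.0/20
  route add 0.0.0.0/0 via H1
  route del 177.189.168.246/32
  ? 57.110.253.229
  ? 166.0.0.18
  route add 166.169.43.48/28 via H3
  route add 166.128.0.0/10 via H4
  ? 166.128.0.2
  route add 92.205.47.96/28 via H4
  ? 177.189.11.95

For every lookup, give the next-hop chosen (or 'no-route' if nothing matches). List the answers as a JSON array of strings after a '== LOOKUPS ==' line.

Trace:
  + 96.0.0.0/3 (H6) depth=3
  + 166.0.0.0/8 (H1) depth=8
  + 166.169.43.57/32 (H5) depth=32
  + 177.189.0.0/16 (H5) depth=16
  ? 96.4.112.26  path d0:-→d1:-→d2:-→d3:H6  best=H6
  ? 166.0.119.187  path d0:-→d1:-→d2:-→d3:-→d4:-→d5:-→d6:-→d7:-→d8:H1  best=H1
  ? 177.189.0.1  path d0:-→d1:-→d2:-→d3:-→d4:-→d5:-→d6:-→d7:-→d8:-→d9:-→d10:-→d11:-→d12:-→d13:-→d14:-→d15:-→d16:H5  best=H5
  + 177.189.160.0/20 (H0) depth=20
  - 96.0.0.0/3 clear@3
  + 101.44.186.0/23 (H6) depth=23
  ? 166.0.111.165  path d0:-→d1:-→d2:-→d3:-→d4:-→d5:-→d6:-→d7:-→d8:H1  best=H1
  + 166.169.32.0/20 (H4) depth=20
  + 101.44.186.130/32 (H4) depth=32
  ? 166.0.29.198  path d0:-→d1:-→d2:-→d3:-→d4:-→d5:-→d6:-→d7:-→d8:H1  best=H1
  + 0.0.0.0/0 (H6) depth=0
  ? 101.44.186.130  path d0:H6→d1:-→d2:-→d3:-→d4:-→d5:-→d6:-→d7:-→d8:-→d9:-→d10:-→d11:-→d12:-→d13:-→d14:-→d15:-→d16:-→d17:-→d18:-→d19:-→d20:-→d21:-→d22:-→d23:H6→d24:-→d25:-→d26:-→d27:-→d28:-→d29:-→d30:-→d31:-→d32:H4  best=H4
  ? 101.44.250.130  path d0:H6→d1:-→d2:-→d3:-→d4:-→d5:-→d6:-→d7:-→d8:-→d9:-→d10:-→d11:-→d12:-→d13:-→d14:-→d15:-→d16:-→d17:-  best=H6
  ? 177.189.160.111  path d0:H6→d1:-→d2:-→d3:-→d4:-→d5:-→d6:-→d7:-→d8:-→d9:-→d10:-→d11:-→d12:-→d13:-→d14:-→d15:-→d16:H5→d17:-→d18:-→d19:-→d20:H0  best=H0
  + 166.169.42.0/23 (H5) depth=23
  - 101.44.186.130/32 clear@32
  + 177.189.160.0/20 (H3) depth=20
  ? 177.189.0.0  path d0:H6→d1:-→d2:-→d3:-→d4:-→d5:-→d6:-→d7:-→d8:-→d9:-→d10:-→d11:-→d12:-→d13:-→d14:-→d15:-→d16:H5  best=H5
  + 177.189.168.246/32 (H6) depth=32
  ? 166.169.43.57  path d0:H6→d1:-→d2:-→d3:-→d4:-→d5:-→d6:-→d7:-→d8:H1→d9:-→d10:-→d11:-→d12:-→d13:-→d14:-→d15:-→d16:-→d17:-→d18:-→d19:-→d20:H4→d21:-→d22:-→d23:H5→d24:-→d25:-→d26:-→d27:-→d28:-→d29:-→d30:-→d31:-→d32:H5  best=H5
  ? 166.18.57.195  path d0:H6→d1:-→d2:-→d3:-→d4:-→d5:-→d6:-→d7:-→d8:H1  best=H1
  - 0.0.0.0/0 clear@0
  ? 166.169.42.6  path d0:-→d1:-→d2:-→d3:-→d4:-→d5:-→d6:-→d7:-→d8:H1→d9:-→d10:-→d11:-→d12:-→d13:-→d14:-→d15:-→d16:-→d17:-→d18:-→d19:-→d20:H4→d21:-→d22:-→d23:H5  best=H5
  - 166.169.32.0/20 clear@20
  + 0.0.0.0/0 (H1) depth=0
  - 177.189.168.246/32 clear@32
  ? 57.110.253.229  path d0:H1→d1:-  best=H1
  ? 166.0.0.18  path d0:H1→d1:-→d2:-→d3:-→d4:-→d5:-→d6:-→d7:-→d8:H1  best=H1
  + 166.169.43.48/28 (H3) depth=28
  + 166.128.0.0/10 (H4) depth=10
  ? 166.128.0.2  path d0:H1→d1:-→d2:-→d3:-→d4:-→d5:-→d6:-→d7:-→d8:H1→d9:-→d10:H4  best=H4
  + 92.205.47.96/28 (H4) depth=28
  ? 177.189.11.95  path d0:H1→d1:-→d2:-→d3:-→d4:-→d5:-→d6:-→d7:-→d8:-→d9:-→d10:-→d11:-→d12:-→d13:-→d14:-→d15:-→d16:H5  best=H5

== LOOKUPS ==
["H6","H1","H5","H1","H1","H4","H6","H0","H5","H5","H1","H5","H1","H1","H4","H5"]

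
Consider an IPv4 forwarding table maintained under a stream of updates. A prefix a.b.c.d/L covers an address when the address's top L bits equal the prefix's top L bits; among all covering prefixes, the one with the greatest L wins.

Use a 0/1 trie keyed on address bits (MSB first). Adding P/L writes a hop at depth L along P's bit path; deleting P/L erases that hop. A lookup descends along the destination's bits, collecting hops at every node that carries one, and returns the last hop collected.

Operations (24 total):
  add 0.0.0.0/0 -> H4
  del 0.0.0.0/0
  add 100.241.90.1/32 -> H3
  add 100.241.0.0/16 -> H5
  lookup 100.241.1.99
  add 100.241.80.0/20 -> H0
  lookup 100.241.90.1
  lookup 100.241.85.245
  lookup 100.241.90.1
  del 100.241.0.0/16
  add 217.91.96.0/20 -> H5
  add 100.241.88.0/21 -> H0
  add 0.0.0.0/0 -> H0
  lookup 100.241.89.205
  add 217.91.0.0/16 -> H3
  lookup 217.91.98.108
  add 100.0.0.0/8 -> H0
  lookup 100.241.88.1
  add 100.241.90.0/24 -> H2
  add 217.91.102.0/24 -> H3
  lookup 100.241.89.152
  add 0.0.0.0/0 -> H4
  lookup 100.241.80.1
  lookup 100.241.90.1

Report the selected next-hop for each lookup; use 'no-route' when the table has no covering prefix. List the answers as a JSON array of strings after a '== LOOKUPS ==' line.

Trace:
  + 0.0.0.0/0 (H4) depth=0
  del 0.0.0.0/0 (clear depth 0)
  + 100.241.90.1/32 (H3) depth=32
  + 100.241.0.0/16 (H5) depth=16
  Q 100.241.1.99: descend 01100100111100010 ; hops seen [H5] ; pick H5
  + 100.241.80.0/20 (H0) depth=20
  Q 100.241.90.1: descend 01100100111100010101101000000001 ; hops seen [H5,H0,H3] ; pick H3
  Q 100.241.85.245: descend 01100100111100010101 ; hops seen [H5,H0] ; pick H0
  Q 100.241.90.1: descend 01100100111100010101101000000001 ; hops seen [H5,H0,H3] ; pick H3
  del 100.241.0.0/16 (clear depth 16)
  + 217.91.96.0/20 (H5) depth=20
  + 100.241.88.0/21 (H0) depth=21
  + 0.0.0.0/0 (H0) depth=0
  Q 100.241.89.205: descend 0110010011110001010110 ; hops seen [H0,H0,H0] ; pick H0
  + 217.91.0.0/16 (H3) depth=16
  Q 217.91.98.108: descend 11011001010110110110 ; hops seen [H0,H3,H5] ; pick H5
  + 100.0.0.0/8 (H0) depth=8
  Q 100.241.88.1: descend 0110010011110001010110 ; hops seen [H0,H0,H0,H0] ; pick H0
  + 100.241.90.0/24 (H2) depth=24
  + 217.91.102.0/24 (H3) depth=24
  Q 100.241.89.152: descend 0110010011110001010110 ; hops seen [H0,H0,H0,H0] ; pick H0
  + 0.0.0.0/0 (H4) depth=0
  Q 100.241.80.1: descend 01100100111100010101 ; hops seen [H4,H0,H0] ; pick H0
  Q 100.241.90.1: descend 01100100111100010101101000000001 ; hops seen [H4,H0,H0,H0,H2,H3] ; pick H3

== LOOKUPS ==
["H5","H3","H0","H3","H0","H5","H0","H0","H0","H3"]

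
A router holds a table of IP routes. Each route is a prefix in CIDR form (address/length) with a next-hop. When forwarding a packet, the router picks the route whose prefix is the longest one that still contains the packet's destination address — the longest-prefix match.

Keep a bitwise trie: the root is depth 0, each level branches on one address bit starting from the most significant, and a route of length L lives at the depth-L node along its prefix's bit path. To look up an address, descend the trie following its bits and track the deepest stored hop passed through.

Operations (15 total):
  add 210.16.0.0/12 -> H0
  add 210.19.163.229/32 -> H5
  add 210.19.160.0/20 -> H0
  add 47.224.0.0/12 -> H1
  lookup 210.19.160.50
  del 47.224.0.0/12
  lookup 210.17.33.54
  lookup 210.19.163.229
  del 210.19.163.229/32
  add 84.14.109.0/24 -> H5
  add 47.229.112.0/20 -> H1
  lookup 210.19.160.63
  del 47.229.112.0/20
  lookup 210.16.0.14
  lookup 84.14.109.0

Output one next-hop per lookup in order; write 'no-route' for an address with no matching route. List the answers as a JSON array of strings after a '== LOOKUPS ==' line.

Trace:
  add 210.16.0.0/12 -> H0 at depth 12
  add 210.19.163.229/32 -> H5 at depth 32
  add 210.19.160.0/20 -> H0 at depth 20
  add 47.224.0.0/12 -> H1 at depth 12
  Q 210.19.160.50: descend 1101001000010011101000 ; hops seen [H0,H0] ; pick H0
  del 47.224.0.0/12 (clear depth 12)
  Q 210.17.33.54: descend 11010010000100 ; hops seen [H0] ; pick H0
  Q 210.19.163.229: descend 11010010000100111010001111100101 ; hops seen [H0,H0,H5] ; pick H5
  del 210.19.163.229/32 (clear depth 32)
  add 84.14.109.0/24 -> H5 at depth 24
  add 47.229.112.0/20 -> H1 at depth 20
  Q 210.19.160.63: descend 1101001000010011101000 ; hops seen [H0,H0] ; pick H0
  del 47.229.112.0/20 (clear depth 20)
  Q 210.16.0.14: descend 11010010000100 ; hops seen [H0] ; pick H0
  Q 84.14.109.0: descend 010101000000111001101101 ; hops seen [H5] ; pick H5

== LOOKUPS ==
["H0","H0","H5","H0","H0","H5"]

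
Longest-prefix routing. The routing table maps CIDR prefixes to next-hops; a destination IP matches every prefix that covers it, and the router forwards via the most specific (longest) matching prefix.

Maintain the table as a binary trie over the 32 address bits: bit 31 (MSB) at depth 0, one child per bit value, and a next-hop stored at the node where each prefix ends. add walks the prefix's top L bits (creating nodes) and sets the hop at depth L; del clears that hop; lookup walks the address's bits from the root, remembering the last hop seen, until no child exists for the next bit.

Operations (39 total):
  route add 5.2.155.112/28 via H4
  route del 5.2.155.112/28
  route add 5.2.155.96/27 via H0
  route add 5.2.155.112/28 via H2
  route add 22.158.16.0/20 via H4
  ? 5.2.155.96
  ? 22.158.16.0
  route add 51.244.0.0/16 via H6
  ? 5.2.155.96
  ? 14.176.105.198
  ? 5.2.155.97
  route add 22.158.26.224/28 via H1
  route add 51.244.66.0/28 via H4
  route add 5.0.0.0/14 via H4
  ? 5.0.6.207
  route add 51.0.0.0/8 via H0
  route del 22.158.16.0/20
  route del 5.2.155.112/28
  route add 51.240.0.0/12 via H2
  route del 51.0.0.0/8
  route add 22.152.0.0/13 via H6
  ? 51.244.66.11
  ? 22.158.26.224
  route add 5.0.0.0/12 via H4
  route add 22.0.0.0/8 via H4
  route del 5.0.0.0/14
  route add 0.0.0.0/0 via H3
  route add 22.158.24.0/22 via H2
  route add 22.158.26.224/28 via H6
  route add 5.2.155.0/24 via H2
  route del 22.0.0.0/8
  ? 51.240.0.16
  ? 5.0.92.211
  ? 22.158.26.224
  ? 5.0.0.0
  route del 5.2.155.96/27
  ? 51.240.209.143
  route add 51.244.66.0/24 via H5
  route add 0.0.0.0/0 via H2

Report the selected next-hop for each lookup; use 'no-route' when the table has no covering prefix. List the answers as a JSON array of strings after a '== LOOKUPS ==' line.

Apply in order:
  add 5.2.155.112/28 -> H4 at depth 28
  del 5.2.155.112/28 (clear depth 28)
  add 5.2.155.96/27 -> H0 at depth 27
  add 5.2.155.112/28 -> H2 at depth 28
  add 22.158.16.0/20 -> H4 at depth 20
  ? 5.2.155.96  path d0:-→d1:-→d2:-→d3:-→d4:-→d5:-→d6:-→d7:-→d8:-→d9:-→d10:-→d11:-→d12:-→d13:-→d14:-→d15:-→d16:-→d17:-→d18:-→d19:-→d20:-→d21:-→d22:-→d23:-→d24:-→d25:-→d26:-→d27:H0  best=H0
  ? 22.158.16.0  path d0:-→d1:-→d2:-→d3:-→d4:-→d5:-→d6:-→d7:-→d8:-→d9:-→d10:-→d11:-→d12:-→d13:-→d14:-→d15:-→d16:-→d17:-→d18:-→d19:-→d20:H4  best=H4
  add 51.244.0.0/16 -> H6 at depth 16
  ? 5.2.155.96  path d0:-→d1:-→d2:-→d3:-→d4:-→d5:-→d6:-→d7:-→d8:-→d9:-→d10:-→d11:-→d12:-→d13:-→d14:-→d15:-→d16:-→d17:-→d18:-→d19:-→d20:-→d21:-→d22:-→d23:-→d24:-→d25:-→d26:-→d27:H0  best=H0
  ? 14.176.105.198  path d0:-→d1:-→d2:-→d3:-→d4:-  best=no-route
  ? 5.2.155.97  path d0:-→d1:-→d2:-→d3:-→d4:-→d5:-→d6:-→d7:-→d8:-→d9:-→d10:-→d11:-→d12:-→d13:-→d14:-→d15:-→d16:-→d17:-→d18:-→d19:-→d20:-→d21:-→d22:-→d23:-→d24:-→d25:-→d26:-→d27:H0  best=H0
  add 22.158.26.224/28 -> H1 at depth 28
  add 51.244.66.0/28 -> H4 at depth 28
  add 5.0.0.0/14 -> H4 at depth 14
  ? 5.0.6.207  path d0:-→d1:-→d2:-→d3:-→d4:-→d5:-→d6:-→d7:-→d8:-→d9:-→d10:-→d11:-→d12:-→d13:-→d14:H4  best=H4
  add 51.0.0.0/8 -> H0 at depth 8
  del 22.158.16.0/20 (clear depth 20)
  del 5.2.155.112/28 (clear depth 28)
  add 51.240.0.0/12 -> H2 at depth 12
  del 51.0.0.0/8 (clear depth 8)
  add 22.152.0.0/13 -> H6 at depth 13
  ? 51.244.66.11  path d0:-→d1:-→d2:-→d3:-→d4:-→d5:-→d6:-→d7:-→d8:-→d9:-→d10:-→d11:-→d12:H2→d13:-→d14:-→d15:-→d16:H6→d17:-→d18:-→d19:-→d20:-→d21:-→d22:-→d23:-→d24:-→d25:-→d26:-→d27:-→d28:H4  best=H4
  ? 22.158.26.224  path d0:-→d1:-→d2:-→d3:-→d4:-→d5:-→d6:-→d7:-→d8:-→d9:-→d10:-→d11:-→d12:-→d13:H6→d14:-→d15:-→d16:-→d17:-→d18:-→d19:-→d20:-→d21:-→d22:-→d23:-→d24:-→d25:-→d26:-→d27:-→d28:H1  best=H1
  add 5.0.0.0/12 -> H4 at depth 12
  add 22.0.0.0/8 -> H4 at depth 8
  del 5.0.0.0/14 (clear depth 14)
  add 0.0.0.0/0 -> H3 at depth 0
  add 22.158.24.0/22 -> H2 at depth 22
  add 22.158.26.224/28 -> H6 at depth 28
  add 5.2.155.0/24 -> H2 at depth 24
  del 22.0.0.0/8 (clear depth 8)
  ? 51.240.0.16  path d0:H3→d1:-→d2:-→d3:-→d4:-→d5:-→d6:-→d7:-→d8:-→d9:-→d10:-→d11:-→d12:H2→d13:-  best=H2
  ? 5.0.92.211  path d0:H3→d1:-→d2:-→d3:-→d4:-→d5:-→d6:-→d7:-→d8:-→d9:-→d10:-→d11:-→d12:H4→d13:-→d14:-  best=H4
  ? 22.158.26.224  path d0:H3→d1:-→d2:-→d3:-→d4:-→d5:-→d6:-→d7:-→d8:-→d9:-→d10:-→d11:-→d12:-→d13:H6→d14:-→d15:-→d16:-→d17:-→d18:-→d19:-→d20:-→d21:-→d22:H2→d23:-→d24:-→d25:-→d26:-→d27:-→d28:H6  best=H6
  ? 5.0.0.0  path d0:H3→d1:-→d2:-→d3:-→d4:-→d5:-→d6:-→d7:-→d8:-→d9:-→d10:-→d11:-→d12:H4→d13:-→d14:-  best=H4
  del 5.2.155.96/27 (clear depth 27)
  ? 51.240.209.143  path d0:H3→d1:-→d2:-→d3:-→d4:-→d5:-→d6:-→d7:-→d8:-→d9:-→d10:-→d11:-→d12:H2→d13:-  best=H2
  add 51.244.66.0/24 -> H5 at depth 24
  add 0.0.0.0/0 -> H2 at depth 0

== LOOKUPS ==
["H0","H4","H0","no-route","H0","H4","H4","H1","H2","H4","H6","H4","H2"]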